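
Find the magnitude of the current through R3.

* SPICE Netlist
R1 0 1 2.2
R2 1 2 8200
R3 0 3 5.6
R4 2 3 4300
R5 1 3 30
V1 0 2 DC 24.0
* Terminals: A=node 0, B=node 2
Nodal analysis, taking node 2 as the 0 V reference.
Source V1 fixes V_0 = 24 V.
KCL at each unknown node (sum of currents leaving = 0; resistances in Ω):
  Node 1: (V_1 - 24)/2.2 + (V_1 - 0)/8200 + (V_1 - V_3)/30 = 0
  Node 3: (V_3 - 24)/5.6 + (V_3 - 0)/4300 + (V_3 - V_1)/30 = 0
Collecting terms (coefficients in siemens):
  0.488·V_1 - 0.03333·V_3 = 10.91
  0.2121·V_3 - 0.03333·V_1 = 4.286
Determinant D = (0.488)(0.2121) - (-0.03333)(-0.03333) = 0.1024
V_1 = [(10.91)(0.2121) - (-0.03333)(4.286)]/D = 23.99 V
V_3 = [(0.488)(4.286) - (10.91)(-0.03333)]/D = 23.97 V
I_R3 = (V_0 - V_3)/R3 = (24 - 23.97)/5.6 = 0.004919 A
|I_R3| = 0.004919 A

Final answer: |I_R3| = 0.004919 A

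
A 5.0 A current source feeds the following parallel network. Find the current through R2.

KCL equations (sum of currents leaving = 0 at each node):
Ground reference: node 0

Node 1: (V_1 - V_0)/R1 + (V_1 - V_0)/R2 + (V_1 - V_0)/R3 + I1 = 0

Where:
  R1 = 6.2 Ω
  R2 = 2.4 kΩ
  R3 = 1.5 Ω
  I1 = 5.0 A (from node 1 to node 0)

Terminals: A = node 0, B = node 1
All resistors sit directly between nodes 0 and 1, so they are in parallel and share one voltage V; the full source current 5 A splits among them.
1/R_par = 1/6.2 + 1/2400 + 1/1.5 = 0.8284 S  =>  R_par = 1.207 Ω
V = I × R_par = 5 × 1.207 = 6.036 V
I_R2 = V/R2 = 6.036/2400 = 0.002515 A

Final answer: 0.002515 A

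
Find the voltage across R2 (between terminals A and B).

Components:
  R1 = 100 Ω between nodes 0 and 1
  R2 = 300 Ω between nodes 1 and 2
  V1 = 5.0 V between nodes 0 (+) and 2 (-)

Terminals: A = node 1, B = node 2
R1 and R2 are in series across V1 (node 0 → node 1 → node 2), and the output A–B is taken across R2, so this is a voltage divider.
Series current: I = V1/(R1 + R2) = 5/(100 + 300) = 5/400 = 0.0125 A
V_R2 = I × R2 = V1 × R2/(R1 + R2) = 5 × 300/400 = 3.75 V

Final answer: 3.75 V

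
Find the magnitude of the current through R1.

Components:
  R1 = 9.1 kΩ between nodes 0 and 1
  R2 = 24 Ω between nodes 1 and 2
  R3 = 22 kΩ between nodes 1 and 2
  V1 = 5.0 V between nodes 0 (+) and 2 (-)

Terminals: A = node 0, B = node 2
Nodal analysis, taking node 2 as the 0 V reference.
Source V1 fixes V_0 = 5 V.
KCL at each unknown node (sum of currents leaving = 0; resistances in Ω):
  Node 1: (V_1 - 5)/9100 + (V_1 - 0)/24 + (V_1 - 0)/22000 = 0
Collecting terms: 0.04182 × V_1 = 0.0005495  =>  V_1 = 0.01314 V
I_R1 = (V_0 - V_1)/R1 = (5 - 0.01314)/9100 = 0.000548 A
|I_R1| = 0.000548 A

Final answer: |I_R1| = 0.000548 A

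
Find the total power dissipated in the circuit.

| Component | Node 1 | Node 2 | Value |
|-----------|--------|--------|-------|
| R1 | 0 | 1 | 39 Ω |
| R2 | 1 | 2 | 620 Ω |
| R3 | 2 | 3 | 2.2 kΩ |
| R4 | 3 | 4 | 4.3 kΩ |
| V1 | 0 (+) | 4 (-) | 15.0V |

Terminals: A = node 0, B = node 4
Nodal analysis, taking node 4 as the 0 V reference.
Source V1 fixes V_0 = 15 V.
KCL at each unknown node (sum of currents leaving = 0; resistances in Ω):
  Node 1: (V_1 - 15)/39 + (V_1 - V_2)/620 = 0
  Node 2: (V_2 - V_1)/620 + (V_2 - V_3)/2200 = 0
  Node 3: (V_3 - V_2)/2200 + (V_3 - 0)/4300 = 0
Collecting terms (coefficients in siemens):
  0.02725·V_1 - 0.001613·V_2 = 0.3846
  0.002067·V_2 - 0.001613·V_1 - 0.0004545·V_3 = 0
  0.0006871·V_3 - 0.0004545·V_2 = 0
Solving these 3 simultaneous equations (Gaussian elimination) gives:
  V_1 = 14.92 V, V_2 = 13.62 V, V_3 = 9.01 V
Power in each resistor, P = (ΔV)²/R:
  P_R1 = (15 - 14.92)²/39 = 0.0001712 W
  P_R2 = (14.92 - 13.62)²/620 = 0.002722 W
  P_R3 = (13.62 - 9.01)²/2200 = 0.009658 W
  P_R4 = (9.01 - 0)²/4300 = 0.01888 W
P_total = P_R1 + P_R2 + P_R3 + P_R4 = 0.03143 W

Final answer: 0.03143 W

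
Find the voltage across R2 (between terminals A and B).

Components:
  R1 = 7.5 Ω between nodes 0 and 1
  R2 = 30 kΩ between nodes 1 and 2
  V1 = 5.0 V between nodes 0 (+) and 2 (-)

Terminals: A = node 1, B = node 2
R1 and R2 are in series across V1 (node 0 → node 1 → node 2), and the output A–B is taken across R2, so this is a voltage divider.
Series current: I = V1/(R1 + R2) = 5/(7.5 + 30000) = 5/30010 = 0.0001666 A
V_R2 = I × R2 = V1 × R2/(R1 + R2) = 5 × 30000/30010 = 4.999 V

Final answer: 4.999 V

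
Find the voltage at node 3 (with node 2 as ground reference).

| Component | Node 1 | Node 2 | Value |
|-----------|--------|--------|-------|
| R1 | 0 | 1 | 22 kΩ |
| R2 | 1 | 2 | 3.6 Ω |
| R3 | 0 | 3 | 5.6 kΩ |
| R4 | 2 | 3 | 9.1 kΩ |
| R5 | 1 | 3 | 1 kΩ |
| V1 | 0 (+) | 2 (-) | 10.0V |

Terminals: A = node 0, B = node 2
Nodal analysis, taking node 2 as the 0 V reference.
Source V1 fixes V_0 = 10 V.
KCL at each unknown node (sum of currents leaving = 0; resistances in Ω):
  Node 1: (V_1 - 10)/22000 + (V_1 - 0)/3.6 + (V_1 - V_3)/1000 = 0
  Node 3: (V_3 - 10)/5600 + (V_3 - 0)/9100 + (V_3 - V_1)/1000 = 0
Collecting terms (coefficients in siemens):
  0.2788·V_1 - 0.001·V_3 = 0.0004545
  0.001288·V_3 - 0.001·V_1 = 0.001786
Determinant D = (0.2788)(0.001288) - (-0.001)(-0.001) = 0.0003583
V_1 = [(0.0004545)(0.001288) - (-0.001)(0.001786)]/D = 0.006619 V
V_3 = [(0.2788)(0.001786) - (0.0004545)(-0.001)]/D = 1.391 V
The requested potential is V_3 = 1.391 V.

Final answer: V_3 = 1.391 V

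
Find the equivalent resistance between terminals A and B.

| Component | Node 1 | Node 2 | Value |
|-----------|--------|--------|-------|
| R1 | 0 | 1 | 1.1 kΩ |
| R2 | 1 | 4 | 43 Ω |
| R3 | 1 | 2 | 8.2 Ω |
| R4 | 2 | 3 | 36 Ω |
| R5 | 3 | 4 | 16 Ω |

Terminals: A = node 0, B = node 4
Reduce the network between node 0 (A) and node 4 (B) by series/parallel combination:
  Rs1 = R3 + R4 (series, joined only at node 2) = 8.2 + 36 = 44.2 Ω
  Rs2 = R5 + Rs1 (series, joined only at node 3) = 16 + 44.2 = 60.2 Ω
  Rp1 = R2 ‖ Rs2 (parallel, both between nodes 1 and 4) = 1/(1/43 + 1/60.2) = 25.08 Ω
  Rs3 = R1 + Rp1 (series, joined only at node 1) = 1100 + 25.08 = 1125 Ω
R_eq = 1.125 kΩ

Final answer: 1.125 kΩ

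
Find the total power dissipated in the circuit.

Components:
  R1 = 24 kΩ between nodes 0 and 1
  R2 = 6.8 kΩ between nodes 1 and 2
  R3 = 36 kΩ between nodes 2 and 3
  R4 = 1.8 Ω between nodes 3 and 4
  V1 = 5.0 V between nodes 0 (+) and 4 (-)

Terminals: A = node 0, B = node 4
Nodal analysis, taking node 4 as the 0 V reference.
Source V1 fixes V_0 = 5 V.
KCL at each unknown node (sum of currents leaving = 0; resistances in Ω):
  Node 1: (V_1 - 5)/24000 + (V_1 - V_2)/6800 = 0
  Node 2: (V_2 - V_1)/6800 + (V_2 - V_3)/36000 = 0
  Node 3: (V_3 - V_2)/36000 + (V_3 - 0)/1.8 = 0
Collecting terms (coefficients in siemens):
  0.0001887·V_1 - 0.0001471·V_2 = 0.0002083
  0.0001748·V_2 - 0.0001471·V_1 - 0.00002778·V_3 = 0
  0.5556·V_3 - 0.00002778·V_2 = 0
Solving these 3 simultaneous equations (Gaussian elimination) gives:
  V_1 = 3.204 V, V_2 = 2.695 V, V_3 = 0.0001347 V
Power in each resistor, P = (ΔV)²/R:
  P_R1 = (5 - 3.204)²/24000 = 0.0001345 W
  P_R2 = (3.204 - 2.695)²/6800 = 0.0000381 W
  P_R3 = (2.695 - 0.0001347)²/36000 = 0.0002017 W
  P_R4 = (0.0001347 - 0)²/1.8 = 0.00000001008 W
P_total = P_R1 + P_R2 + P_R3 + P_R4 = 0.0003742 W

Final answer: 0.0003742 W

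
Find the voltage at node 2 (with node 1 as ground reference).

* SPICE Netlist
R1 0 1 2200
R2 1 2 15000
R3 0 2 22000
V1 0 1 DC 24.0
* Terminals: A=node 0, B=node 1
Nodal analysis, taking node 1 as the 0 V reference.
Source V1 fixes V_0 = 24 V.
KCL at each unknown node (sum of currents leaving = 0; resistances in Ω):
  Node 2: (V_2 - 0)/15000 + (V_2 - 24)/22000 = 0
Collecting terms: 0.0001121 × V_2 = 0.001091  =>  V_2 = 9.73 V
The requested potential is V_2 = 9.73 V.

Final answer: V_2 = 9.73 V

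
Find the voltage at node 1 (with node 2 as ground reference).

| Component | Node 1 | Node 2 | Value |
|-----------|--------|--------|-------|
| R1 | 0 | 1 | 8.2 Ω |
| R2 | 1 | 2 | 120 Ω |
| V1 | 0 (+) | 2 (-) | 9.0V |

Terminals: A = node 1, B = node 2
Nodal analysis, taking node 2 as the 0 V reference.
Source V1 fixes V_0 = 9 V.
KCL at each unknown node (sum of currents leaving = 0; resistances in Ω):
  Node 1: (V_1 - 9)/8.2 + (V_1 - 0)/120 = 0
Collecting terms: 0.1303 × V_1 = 1.098  =>  V_1 = 8.424 V
The requested potential is V_1 = 8.424 V.

Final answer: V_1 = 8.424 V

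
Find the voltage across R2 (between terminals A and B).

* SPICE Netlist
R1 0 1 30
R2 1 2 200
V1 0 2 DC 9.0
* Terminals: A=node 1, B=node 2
R1 and R2 are in series across V1 (node 0 → node 1 → node 2), and the output A–B is taken across R2, so this is a voltage divider.
Series current: I = V1/(R1 + R2) = 9/(30 + 200) = 9/230 = 0.03913 A
V_R2 = I × R2 = V1 × R2/(R1 + R2) = 9 × 200/230 = 7.826 V

Final answer: 7.826 V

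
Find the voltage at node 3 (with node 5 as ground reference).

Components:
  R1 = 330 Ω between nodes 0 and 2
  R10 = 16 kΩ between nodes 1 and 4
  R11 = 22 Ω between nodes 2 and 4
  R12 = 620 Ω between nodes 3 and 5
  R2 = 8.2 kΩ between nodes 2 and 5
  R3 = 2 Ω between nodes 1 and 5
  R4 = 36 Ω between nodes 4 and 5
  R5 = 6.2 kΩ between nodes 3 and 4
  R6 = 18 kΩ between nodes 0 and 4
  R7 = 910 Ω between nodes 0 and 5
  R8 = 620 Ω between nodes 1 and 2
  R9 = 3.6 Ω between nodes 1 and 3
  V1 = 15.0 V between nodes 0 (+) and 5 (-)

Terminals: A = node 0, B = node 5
Nodal analysis, taking node 5 as the 0 V reference.
Source V1 fixes V_0 = 15 V.
KCL at each unknown node (sum of currents leaving = 0; resistances in Ω):
  Node 1: (V_1 - 0)/2 + (V_1 - V_2)/620 + (V_1 - V_3)/3.6 + (V_1 - V_4)/16000 = 0
  Node 2: (V_2 - 15)/330 + (V_2 - 0)/8200 + (V_2 - V_1)/620 + (V_2 - V_4)/22 = 0
  Node 3: (V_3 - V_4)/6200 + (V_3 - V_1)/3.6 + (V_3 - 0)/620 = 0
  Node 4: (V_4 - 0)/36 + (V_4 - V_3)/6200 + (V_4 - 15)/18000 + (V_4 - V_1)/16000 + (V_4 - V_2)/22 = 0
Collecting terms (coefficients in siemens):
  0.7795·V_1 - 0.001613·V_2 - 0.2778·V_3 - 0.0000625·V_4 = 0
  0.05022·V_2 - 0.001613·V_1 - 0.04545·V_4 = 0.04545
  0.2796·V_3 - 0.2778·V_1 - 0.0001613·V_4 = 0
  0.07351·V_4 - 0.0000625·V_1 - 0.04545·V_2 - 0.0001613·V_3 = 0.0008333
Solving these 4 simultaneous equations (Gaussian elimination) gives:
  V_1 = 0.007236 V, V_2 = 2.079 V, V_3 = 0.007938 V, V_4 = 1.297 V
The requested potential is V_3 = 0.007938 V.

Final answer: V_3 = 0.007938 V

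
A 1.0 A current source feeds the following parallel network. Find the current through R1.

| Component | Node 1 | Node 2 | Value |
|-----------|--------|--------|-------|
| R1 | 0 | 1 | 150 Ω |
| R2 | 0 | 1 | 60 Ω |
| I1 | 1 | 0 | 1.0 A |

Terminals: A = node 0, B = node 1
All resistors sit directly between nodes 0 and 1, so they are in parallel and share one voltage V; the full source current 1 A splits among them.
1/R_par = 1/150 + 1/60 = 0.02333 S  =>  R_par = 42.86 Ω
V = I × R_par = 1 × 42.86 = 42.86 V
I_R1 = V/R1 = 42.86/150 = 0.2857 A

Final answer: 0.2857 A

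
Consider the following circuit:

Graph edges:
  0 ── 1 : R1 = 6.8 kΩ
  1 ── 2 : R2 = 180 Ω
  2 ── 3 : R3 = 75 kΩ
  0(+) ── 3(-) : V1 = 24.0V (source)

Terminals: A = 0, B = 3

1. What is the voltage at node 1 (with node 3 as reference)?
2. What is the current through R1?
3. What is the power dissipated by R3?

Nodal analysis, taking node 3 as the 0 V reference.
Source V1 fixes V_0 = 24 V.
KCL at each unknown node (sum of currents leaving = 0; resistances in Ω):
  Node 1: (V_1 - 24)/6800 + (V_1 - V_2)/180 = 0
  Node 2: (V_2 - V_1)/180 + (V_2 - 0)/75000 = 0
Collecting terms (coefficients in siemens):
  0.005703·V_1 - 0.005556·V_2 = 0.003529
  0.005569·V_2 - 0.005556·V_1 = 0
Determinant D = (0.005703)(0.005569) - (-0.005556)(-0.005556) = 0.000000893
V_1 = [(0.003529)(0.005569) - (-0.005556)(0)]/D = 22.01 V
V_2 = [(0.005703)(0) - (0.003529)(-0.005556)]/D = 21.96 V
Part 1:
  Read off the nodal solution: V_1 = 22.01 V
Part 2:
  I_R1 = (V_0 - V_1)/R1 = (24 - 22.01)/6800 = 0.0002928 A
  Magnitude: I_R1 = 0.0002928 A
Part 3:
  I_R3 = (V_2 - V_3)/R3 = (21.96 - 0)/75000 = 0.0002928 A
  P_R3 = I_R3² × R3 = (0.0002928)² × 75000 = 0.006428 W

Final answers:
1. V_1 = 22.01 V
2. I_R1 = 0.0002928 A
3. P_R3 = 0.006428 W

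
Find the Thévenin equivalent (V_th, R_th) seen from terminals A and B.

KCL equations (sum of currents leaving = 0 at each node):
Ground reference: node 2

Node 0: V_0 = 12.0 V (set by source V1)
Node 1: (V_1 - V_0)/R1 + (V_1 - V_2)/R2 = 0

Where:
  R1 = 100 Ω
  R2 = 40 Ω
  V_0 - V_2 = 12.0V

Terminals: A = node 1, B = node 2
Step 1 — V_th is the open-circuit voltage V_A - V_B (nothing connected across the terminals).
Nodal analysis, taking node 2 as the 0 V reference.
Source V1 fixes V_0 = 12 V.
KCL at each unknown node (sum of currents leaving = 0; resistances in Ω):
  Node 1: (V_1 - 12)/100 + (V_1 - 0)/40 = 0
Collecting terms: 0.035 × V_1 = 0.12  =>  V_1 = 3.429 V
V_th = V_1 - V_2 = 3.429 - 0 = 3.429 V
Step 2 — R_th: zero the source — replace V1 by a short circuit (node 2 merges into node 0) — and find the resistance seen between A (node 1) and B (node 0).
Reduce the network between node 1 (A) and node 0 (B) by series/parallel combination:
  Rp1 = R1 ‖ R2 (parallel, both between nodes 0 and 1) = 1/(1/100 + 1/40) = 28.57 Ω
R_th = 28.57 Ω

Final answer: V_th = 3.429 V, R_th = 28.57 Ω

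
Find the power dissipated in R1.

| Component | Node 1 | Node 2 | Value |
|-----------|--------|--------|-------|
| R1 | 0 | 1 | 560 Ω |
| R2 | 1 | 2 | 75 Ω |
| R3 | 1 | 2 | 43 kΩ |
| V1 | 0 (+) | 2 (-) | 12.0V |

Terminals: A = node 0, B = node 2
Nodal analysis, taking node 2 as the 0 V reference.
Source V1 fixes V_0 = 12 V.
KCL at each unknown node (sum of currents leaving = 0; resistances in Ω):
  Node 1: (V_1 - 12)/560 + (V_1 - 0)/75 + (V_1 - 0)/43000 = 0
Collecting terms: 0.01514 × V_1 = 0.02143  =>  V_1 = 1.415 V
I_R1 = (V_0 - V_1)/R1 = (12 - 1.415)/560 = 0.0189 A
P_R1 = I_R1² × R1 = (0.0189)² × 560 = 0.2001 W

Final answer: 0.2001 W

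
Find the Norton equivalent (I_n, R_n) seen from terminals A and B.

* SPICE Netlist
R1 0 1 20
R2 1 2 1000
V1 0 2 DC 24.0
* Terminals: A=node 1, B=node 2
Find the Thévenin equivalent first; then I_n = V_th/R_th and R_n = R_th.
Step 1 — V_th is the open-circuit voltage V_A - V_B (nothing connected across the terminals).
Nodal analysis, taking node 2 as the 0 V reference.
Source V1 fixes V_0 = 24 V.
KCL at each unknown node (sum of currents leaving = 0; resistances in Ω):
  Node 1: (V_1 - 24)/20 + (V_1 - 0)/1000 = 0
Collecting terms: 0.051 × V_1 = 1.2  =>  V_1 = 23.53 V
V_th = V_1 - V_2 = 23.53 - 0 = 23.53 V
Step 2 — R_th: zero the source — replace V1 by a short circuit (node 2 merges into node 0) — and find the resistance seen between A (node 1) and B (node 0).
Reduce the network between node 1 (A) and node 0 (B) by series/parallel combination:
  Rp1 = R1 ‖ R2 (parallel, both between nodes 0 and 1) = 1/(1/20 + 1/1000) = 19.61 Ω
R_th = 19.61 Ω
I_n = V_th/R_th = 23.53/19.61 = 1.2 A, and R_n = R_th = 19.61 Ω

Final answer: I_n = 1.2 A, R_n = 19.61 Ω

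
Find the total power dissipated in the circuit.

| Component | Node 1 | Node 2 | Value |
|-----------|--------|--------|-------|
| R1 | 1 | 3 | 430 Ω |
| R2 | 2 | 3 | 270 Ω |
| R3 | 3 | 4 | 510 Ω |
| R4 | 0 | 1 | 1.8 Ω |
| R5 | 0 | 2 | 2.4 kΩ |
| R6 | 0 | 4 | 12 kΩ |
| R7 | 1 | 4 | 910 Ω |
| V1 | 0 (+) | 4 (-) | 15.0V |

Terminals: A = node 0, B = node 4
Nodal analysis, taking node 4 as the 0 V reference.
Source V1 fixes V_0 = 15 V.
KCL at each unknown node (sum of currents leaving = 0; resistances in Ω):
  Node 1: (V_1 - V_3)/430 + (V_1 - 15)/1.8 + (V_1 - 0)/910 = 0
  Node 2: (V_2 - V_3)/270 + (V_2 - 15)/2400 = 0
  Node 3: (V_3 - V_1)/430 + (V_3 - V_2)/270 + (V_3 - 0)/510 = 0
Collecting terms (coefficients in siemens):
  0.559·V_1 - 0.002326·V_3 = 8.333
  0.00412·V_2 - 0.003704·V_3 = 0.00625
  0.00799·V_3 - 0.002326·V_1 - 0.003704·V_2 = 0
Solving these 3 simultaneous equations (Gaussian elimination) gives:
  V_1 = 14.94 V, V_2 = 9.303 V, V_3 = 8.662 V
Power in each resistor, P = (ΔV)²/R:
  P_R1 = (14.94 - 8.662)²/430 = 0.09179 W
  P_R2 = (9.303 - 8.662)²/270 = 0.001522 W
  P_R3 = (8.662 - 0)²/510 = 0.1471 W
  P_R4 = (15 - 14.94)²/1.8 = 0.001733 W
  P_R5 = (15 - 9.303)²/2400 = 0.01352 W
  P_R6 = (15 - 0)²/12000 = 0.01875 W
  P_R7 = (14.94 - 0)²/910 = 0.2454 W
P_total = P_R1 + P_R2 + P_R3 + P_R4 + P_R5 + P_R6 + P_R7 = 0.5198 W

Final answer: 0.5198 W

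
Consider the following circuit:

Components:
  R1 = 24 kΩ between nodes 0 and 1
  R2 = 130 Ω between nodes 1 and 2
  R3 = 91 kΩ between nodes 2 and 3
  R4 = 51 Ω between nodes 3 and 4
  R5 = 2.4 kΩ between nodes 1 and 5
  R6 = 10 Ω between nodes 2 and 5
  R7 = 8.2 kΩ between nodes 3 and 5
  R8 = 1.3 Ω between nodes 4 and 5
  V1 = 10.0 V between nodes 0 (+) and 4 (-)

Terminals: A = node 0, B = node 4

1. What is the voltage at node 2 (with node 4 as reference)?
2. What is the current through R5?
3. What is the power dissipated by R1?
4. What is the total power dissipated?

Nodal analysis, taking node 4 as the 0 V reference.
Source V1 fixes V_0 = 10 V.
KCL at each unknown node (sum of currents leaving = 0; resistances in Ω):
  Node 1: (V_1 - 10)/24000 + (V_1 - V_2)/130 + (V_1 - V_5)/2400 = 0
  Node 2: (V_2 - V_1)/130 + (V_2 - V_3)/91000 + (V_2 - V_5)/10 = 0
  Node 3: (V_3 - V_2)/91000 + (V_3 - 0)/51 + (V_3 - V_5)/8200 = 0
  Node 5: (V_5 - V_1)/2400 + (V_5 - V_2)/10 + (V_5 - V_3)/8200 + (V_5 - 0)/1.3 = 0
Collecting terms (coefficients in siemens):
  0.008151·V_1 - 0.007692·V_2 - 0.0004167·V_5 = 0.0004167
  0.1077·V_2 - 0.007692·V_1 - 0.00001099·V_3 - 0.1·V_5 = 0
  0.01974·V_3 - 0.00001099·V_2 - 0.000122·V_5 = 0
  0.8698·V_5 - 0.0004167·V_1 - 0.1·V_2 - 0.000122·V_3 = 0
Solving these 4 simultaneous equations (Gaussian elimination) gives:
  V_1 = 0.05535 V, V_2 = 0.004453 V, V_3 = 0.000005806 V, V_5 = 0.0005385 V
Part 1:
  Read off the nodal solution: V_2 = 0.004453 V
Part 2:
  I_R5 = (V_1 - V_5)/R5 = (0.05535 - 0.0005385)/2400 = 0.00002284 A
  Magnitude: I_R5 = 0.00002284 A
Part 3:
  I_R1 = (V_0 - V_1)/R1 = (10 - 0.05535)/24000 = 0.0004144 A
  P_R1 = I_R1² × R1 = (0.0004144)² × 24000 = 0.004121 W
Part 4:
  Power in each resistor, P = (ΔV)²/R:
    P_R1 = (10 - 0.05535)²/24000 = 0.004121 W
    P_R2 = (0.05535 - 0.004453)²/130 = 0.00001993 W
    P_R3 = (0.004453 - 0.000005806)²/91000 = 0.0000000002174 W
    P_R4 = (0.000005806 - 0)²/51 = 0.0000000000006609 W
    P_R5 = (0.05535 - 0.0005385)²/2400 = 0.000001252 W
    P_R6 = (0.004453 - 0.0005385)²/10 = 0.000001533 W
    P_R7 = (0.000005806 - 0.0005385)²/8200 = 0.00000000003461 W
    P_R8 = (0 - 0.0005385)²/1.3 = 0.0000002231 W
  P_total = P_R1 + P_R2 + P_R3 + P_R4 + P_R5 + P_R6 + P_R7 + P_R8 = 0.004144 W

Final answers:
1. V_2 = 0.004453 V
2. I_R5 = 2.284e-05 A
3. P_R1 = 0.004121 W
4. P_total = 0.004144 W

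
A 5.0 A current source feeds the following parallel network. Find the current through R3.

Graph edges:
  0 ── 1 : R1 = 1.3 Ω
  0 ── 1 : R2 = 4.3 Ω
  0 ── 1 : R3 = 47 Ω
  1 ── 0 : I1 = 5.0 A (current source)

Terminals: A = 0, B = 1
All resistors sit directly between nodes 0 and 1, so they are in parallel and share one voltage V; the full source current 5 A splits among them.
1/R_par = 1/1.3 + 1/4.3 + 1/47 = 1.023 S  =>  R_par = 0.9775 Ω
V = I × R_par = 5 × 0.9775 = 4.887 V
I_R3 = V/R3 = 4.887/47 = 0.104 A

Final answer: 0.104 A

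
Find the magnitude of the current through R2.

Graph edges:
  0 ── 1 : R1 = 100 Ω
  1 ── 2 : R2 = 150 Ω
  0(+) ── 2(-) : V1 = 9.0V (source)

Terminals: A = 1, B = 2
Nodal analysis, taking node 2 as the 0 V reference.
Source V1 fixes V_0 = 9 V.
KCL at each unknown node (sum of currents leaving = 0; resistances in Ω):
  Node 1: (V_1 - 9)/100 + (V_1 - 0)/150 = 0
Collecting terms: 0.01667 × V_1 = 0.09  =>  V_1 = 5.4 V
I_R2 = (V_1 - V_2)/R2 = (5.4 - 0)/150 = 0.036 A
|I_R2| = 0.036 A

Final answer: |I_R2| = 0.036 A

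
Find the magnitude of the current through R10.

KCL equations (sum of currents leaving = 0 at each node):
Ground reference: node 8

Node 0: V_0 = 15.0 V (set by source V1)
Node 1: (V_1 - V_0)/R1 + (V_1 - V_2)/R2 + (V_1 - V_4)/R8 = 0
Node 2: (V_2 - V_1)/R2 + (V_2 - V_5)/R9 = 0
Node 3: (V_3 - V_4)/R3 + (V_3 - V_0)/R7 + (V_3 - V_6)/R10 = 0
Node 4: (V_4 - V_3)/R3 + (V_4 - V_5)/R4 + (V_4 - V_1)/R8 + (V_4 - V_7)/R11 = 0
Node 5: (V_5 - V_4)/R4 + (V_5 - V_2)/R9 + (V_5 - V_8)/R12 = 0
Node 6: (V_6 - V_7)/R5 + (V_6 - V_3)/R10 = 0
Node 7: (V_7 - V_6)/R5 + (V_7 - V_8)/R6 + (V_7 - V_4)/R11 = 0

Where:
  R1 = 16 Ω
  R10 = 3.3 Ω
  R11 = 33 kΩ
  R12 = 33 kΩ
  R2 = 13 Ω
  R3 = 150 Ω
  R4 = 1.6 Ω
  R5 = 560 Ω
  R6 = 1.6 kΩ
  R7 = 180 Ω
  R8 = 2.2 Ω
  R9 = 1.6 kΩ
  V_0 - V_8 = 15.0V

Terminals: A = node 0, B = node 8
Nodal analysis, taking node 8 as the 0 V reference.
Source V1 fixes V_0 = 15 V.
KCL at each unknown node (sum of currents leaving = 0; resistances in Ω):
  Node 1: (V_1 - 15)/16 + (V_1 - V_2)/13 + (V_1 - V_4)/2.2 = 0
  Node 2: (V_2 - V_1)/13 + (V_2 - V_5)/1600 = 0
  Node 3: (V_3 - V_4)/150 + (V_3 - 15)/180 + (V_3 - V_6)/3.3 = 0
  Node 4: (V_4 - V_3)/150 + (V_4 - V_5)/1.6 + (V_4 - V_1)/2.2 + (V_4 - V_7)/33000 = 0
  Node 5: (V_5 - V_4)/1.6 + (V_5 - V_2)/1600 + (V_5 - 0)/33000 = 0
  Node 6: (V_6 - V_7)/560 + (V_6 - V_3)/3.3 = 0
  Node 7: (V_7 - V_6)/560 + (V_7 - 0)/1600 + (V_7 - V_4)/33000 = 0
Collecting terms (coefficients in siemens):
  0.594·V_1 - 0.07692·V_2 - 0.4545·V_4 = 0.9375
  0.07755·V_2 - 0.07692·V_1 - 0.000625·V_5 = 0
  0.3153·V_3 - 0.006667·V_4 - 0.303·V_6 = 0.08333
  1.086·V_4 - 0.4545·V_1 - 0.006667·V_3 - 0.625·V_5 - 0.0000303·V_7 = 0
  0.6257·V_5 - 0.000625·V_2 - 0.625·V_4 = 0
  0.3048·V_6 - 0.303·V_3 - 0.001786·V_7 = 0
  0.002441·V_7 - 0.0000303·V_4 - 0.001786·V_6 = 0
Solving these 7 simultaneous equations (Gaussian elimination) gives:
  V_1 = 14.94 V, V_2 = 14.94 V, V_3 = 14.42 V, V_4 = 14.93 V
  V_5 = 14.93 V, V_6 = 14.4 V, V_7 = 10.72 V
I_R10 = (V_3 - V_6)/R10 = (14.42 - 14.4)/3.3 = 0.006573 A
|I_R10| = 0.006573 A

Final answer: |I_R10| = 0.006573 A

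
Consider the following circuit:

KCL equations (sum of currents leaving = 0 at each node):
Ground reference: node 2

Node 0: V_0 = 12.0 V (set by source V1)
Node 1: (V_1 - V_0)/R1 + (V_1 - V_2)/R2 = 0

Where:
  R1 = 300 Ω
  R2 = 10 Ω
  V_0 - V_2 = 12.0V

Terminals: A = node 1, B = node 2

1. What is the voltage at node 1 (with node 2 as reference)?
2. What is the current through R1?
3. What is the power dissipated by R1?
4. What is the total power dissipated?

Nodal analysis, taking node 2 as the 0 V reference.
Source V1 fixes V_0 = 12 V.
KCL at each unknown node (sum of currents leaving = 0; resistances in Ω):
  Node 1: (V_1 - 12)/300 + (V_1 - 0)/10 = 0
Collecting terms: 0.1033 × V_1 = 0.04  =>  V_1 = 0.3871 V
Part 1:
  Read off the nodal solution: V_1 = 0.3871 V
Part 2:
  I_R1 = (V_0 - V_1)/R1 = (12 - 0.3871)/300 = 0.03871 A
  Magnitude: I_R1 = 0.03871 A
Part 3:
  I_R1 = (V_0 - V_1)/R1 = (12 - 0.3871)/300 = 0.03871 A
  P_R1 = I_R1² × R1 = (0.03871)² × 300 = 0.4495 W
Part 4:
  Power in each resistor, P = (ΔV)²/R:
    P_R1 = (12 - 0.3871)²/300 = 0.4495 W
    P_R2 = (0.3871 - 0)²/10 = 0.01498 W
  P_total = P_R1 + P_R2 = 0.4645 W

Final answers:
1. V_1 = 0.3871 V
2. I_R1 = 0.03871 A
3. P_R1 = 0.4495 W
4. P_total = 0.4645 W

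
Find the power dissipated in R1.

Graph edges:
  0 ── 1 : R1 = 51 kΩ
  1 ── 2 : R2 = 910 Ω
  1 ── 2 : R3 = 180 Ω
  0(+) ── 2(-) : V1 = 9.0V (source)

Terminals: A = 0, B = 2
Nodal analysis, taking node 2 as the 0 V reference.
Source V1 fixes V_0 = 9 V.
KCL at each unknown node (sum of currents leaving = 0; resistances in Ω):
  Node 1: (V_1 - 9)/51000 + (V_1 - 0)/910 + (V_1 - 0)/180 = 0
Collecting terms: 0.006674 × V_1 = 0.0001765  =>  V_1 = 0.02644 V
I_R1 = (V_0 - V_1)/R1 = (9 - 0.02644)/51000 = 0.000176 A
P_R1 = I_R1² × R1 = (0.000176)² × 51000 = 0.001579 W

Final answer: 0.001579 W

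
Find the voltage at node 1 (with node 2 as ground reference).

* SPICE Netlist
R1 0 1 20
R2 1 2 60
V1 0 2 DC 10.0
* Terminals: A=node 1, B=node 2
Nodal analysis, taking node 2 as the 0 V reference.
Source V1 fixes V_0 = 10 V.
KCL at each unknown node (sum of currents leaving = 0; resistances in Ω):
  Node 1: (V_1 - 10)/20 + (V_1 - 0)/60 = 0
Collecting terms: 0.06667 × V_1 = 0.5  =>  V_1 = 7.5 V
The requested potential is V_1 = 7.5 V.

Final answer: V_1 = 7.5 V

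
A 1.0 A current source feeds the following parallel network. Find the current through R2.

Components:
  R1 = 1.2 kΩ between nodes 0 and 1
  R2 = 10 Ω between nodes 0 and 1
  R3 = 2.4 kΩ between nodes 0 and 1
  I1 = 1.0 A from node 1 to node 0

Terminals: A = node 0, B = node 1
All resistors sit directly between nodes 0 and 1, so they are in parallel and share one voltage V; the full source current 1 A splits among them.
1/R_par = 1/1200 + 1/10 + 1/2400 = 0.1013 S  =>  R_par = 9.877 Ω
V = I × R_par = 1 × 9.877 = 9.877 V
I_R2 = V/R2 = 9.877/10 = 0.9877 A

Final answer: 0.9877 A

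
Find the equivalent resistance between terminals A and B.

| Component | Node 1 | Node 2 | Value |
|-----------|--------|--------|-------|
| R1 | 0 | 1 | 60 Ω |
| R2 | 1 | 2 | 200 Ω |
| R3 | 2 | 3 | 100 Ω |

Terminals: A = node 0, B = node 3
Reduce the network between node 0 (A) and node 3 (B) by series/parallel combination:
  Rs1 = R1 + R2 (series, joined only at node 1) = 60 + 200 = 260 Ω
  Rs2 = R3 + Rs1 (series, joined only at node 2) = 100 + 260 = 360 Ω
R_eq = 360 Ω

Final answer: 360 Ω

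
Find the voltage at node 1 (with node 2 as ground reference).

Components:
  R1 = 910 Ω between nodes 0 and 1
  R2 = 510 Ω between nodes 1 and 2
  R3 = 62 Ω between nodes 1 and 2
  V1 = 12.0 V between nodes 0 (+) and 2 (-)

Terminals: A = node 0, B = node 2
Nodal analysis, taking node 2 as the 0 V reference.
Source V1 fixes V_0 = 12 V.
KCL at each unknown node (sum of currents leaving = 0; resistances in Ω):
  Node 1: (V_1 - 12)/910 + (V_1 - 0)/510 + (V_1 - 0)/62 = 0
Collecting terms: 0.01919 × V_1 = 0.01319  =>  V_1 = 0.6872 V
The requested potential is V_1 = 0.6872 V.

Final answer: V_1 = 0.6872 V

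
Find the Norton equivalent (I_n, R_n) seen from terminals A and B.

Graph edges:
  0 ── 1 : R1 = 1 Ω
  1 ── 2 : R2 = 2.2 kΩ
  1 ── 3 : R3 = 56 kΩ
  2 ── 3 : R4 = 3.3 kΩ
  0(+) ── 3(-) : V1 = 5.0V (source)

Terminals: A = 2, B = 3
Find the Thévenin equivalent first; then I_n = V_th/R_th and R_n = R_th.
Step 1 — V_th is the open-circuit voltage V_A - V_B (nothing connected across the terminals).
Nodal analysis, taking node 3 as the 0 V reference.
Source V1 fixes V_0 = 5 V.
KCL at each unknown node (sum of currents leaving = 0; resistances in Ω):
  Node 1: (V_1 - 5)/1 + (V_1 - V_2)/2200 + (V_1 - 0)/56000 = 0
  Node 2: (V_2 - V_1)/2200 + (V_2 - 0)/3300 = 0
Collecting terms (coefficients in siemens):
  1·V_1 - 0.0004545·V_2 = 5
  0.0007576·V_2 - 0.0004545·V_1 = 0
Determinant D = (1)(0.0007576) - (-0.0004545)(-0.0004545) = 0.0007577
V_1 = [(5)(0.0007576) - (-0.0004545)(0)]/D = 4.999 V
V_2 = [(1)(0) - (5)(-0.0004545)]/D = 2.999 V
V_th = V_2 - V_3 = 2.999 - 0 = 2.999 V
Step 2 — R_th: zero the source — replace V1 by a short circuit (node 3 merges into node 0) — and find the resistance seen between A (node 2) and B (node 0).
Reduce the network between node 2 (A) and node 0 (B) by series/parallel combination:
  Rp1 = R1 ‖ R3 (parallel, both between nodes 0 and 1) = 1/(1/1 + 1/56000) = 1 Ω
  Rs1 = R2 + Rp1 (series, joined only at node 1) = 2200 + 1 = 2201 Ω
  Rp2 = R4 ‖ Rs1 (parallel, both between nodes 0 and 2) = 1/(1/3300 + 1/2201) = 1320 Ω
R_th = 1.32 kΩ
I_n = V_th/R_th = 2.999/1320 = 0.002272 A, and R_n = R_th = 1.32 kΩ

Final answer: I_n = 0.002272 A, R_n = 1.32 kΩ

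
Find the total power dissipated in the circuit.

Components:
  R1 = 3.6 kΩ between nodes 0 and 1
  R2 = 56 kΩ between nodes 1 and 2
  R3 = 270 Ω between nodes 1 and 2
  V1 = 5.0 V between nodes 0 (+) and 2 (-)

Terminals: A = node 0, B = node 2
Nodal analysis, taking node 2 as the 0 V reference.
Source V1 fixes V_0 = 5 V.
KCL at each unknown node (sum of currents leaving = 0; resistances in Ω):
  Node 1: (V_1 - 5)/3600 + (V_1 - 0)/56000 + (V_1 - 0)/270 = 0
Collecting terms: 0.003999 × V_1 = 0.001389  =>  V_1 = 0.3473 V
Power in each resistor, P = (ΔV)²/R:
  P_R1 = (5 - 0.3473)²/3600 = 0.006013 W
  P_R2 = (0.3473 - 0)²/56000 = 0.000002154 W
  P_R3 = (0.3473 - 0)²/270 = 0.0004467 W
P_total = P_R1 + P_R2 + P_R3 = 0.006462 W

Final answer: 0.006462 W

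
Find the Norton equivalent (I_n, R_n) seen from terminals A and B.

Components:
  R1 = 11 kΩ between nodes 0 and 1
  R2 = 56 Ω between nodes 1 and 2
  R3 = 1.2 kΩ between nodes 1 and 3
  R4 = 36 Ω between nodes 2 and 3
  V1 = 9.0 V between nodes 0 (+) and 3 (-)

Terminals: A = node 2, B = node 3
Find the Thévenin equivalent first; then I_n = V_th/R_th and R_n = R_th.
Step 1 — V_th is the open-circuit voltage V_A - V_B (nothing connected across the terminals).
Nodal analysis, taking node 3 as the 0 V reference.
Source V1 fixes V_0 = 9 V.
KCL at each unknown node (sum of currents leaving = 0; resistances in Ω):
  Node 1: (V_1 - 9)/11000 + (V_1 - V_2)/56 + (V_1 - 0)/1200 = 0
  Node 2: (V_2 - V_1)/56 + (V_2 - 0)/36 = 0
Collecting terms (coefficients in siemens):
  0.01878·V_1 - 0.01786·V_2 = 0.0008182
  0.04563·V_2 - 0.01786·V_1 = 0
Determinant D = (0.01878)(0.04563) - (-0.01786)(-0.01786) = 0.0005382
V_1 = [(0.0008182)(0.04563) - (-0.01786)(0)]/D = 0.06937 V
V_2 = [(0.01878)(0) - (0.0008182)(-0.01786)]/D = 0.02715 V
V_th = V_2 - V_3 = 0.02715 - 0 = 0.02715 V
Step 2 — R_th: zero the source — replace V1 by a short circuit (node 3 merges into node 0) — and find the resistance seen between A (node 2) and B (node 0).
Reduce the network between node 2 (A) and node 0 (B) by series/parallel combination:
  Rp1 = R1 ‖ R3 (parallel, both between nodes 0 and 1) = 1/(1/11000 + 1/1200) = 1082 Ω
  Rs1 = R2 + Rp1 (series, joined only at node 1) = 56 + 1082 = 1138 Ω
  Rp2 = R4 ‖ Rs1 (parallel, both between nodes 0 and 2) = 1/(1/36 + 1/1138) = 34.9 Ω
R_th = 34.9 Ω
I_n = V_th/R_th = 0.02715/34.9 = 0.0007779 A, and R_n = R_th = 34.9 Ω

Final answer: I_n = 0.0007779 A, R_n = 34.9 Ω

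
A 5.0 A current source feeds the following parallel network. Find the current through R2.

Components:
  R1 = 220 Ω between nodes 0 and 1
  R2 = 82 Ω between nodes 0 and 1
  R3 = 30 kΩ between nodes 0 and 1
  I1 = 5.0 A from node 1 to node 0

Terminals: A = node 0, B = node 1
All resistors sit directly between nodes 0 and 1, so they are in parallel and share one voltage V; the full source current 5 A splits among them.
1/R_par = 1/220 + 1/82 + 1/30000 = 0.01677 S  =>  R_par = 59.62 Ω
V = I × R_par = 5 × 59.62 = 298.1 V
I_R2 = V/R2 = 298.1/82 = 3.635 A

Final answer: 3.635 A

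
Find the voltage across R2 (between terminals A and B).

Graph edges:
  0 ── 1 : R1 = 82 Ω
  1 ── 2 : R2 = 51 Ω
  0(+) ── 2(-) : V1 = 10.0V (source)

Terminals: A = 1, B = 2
R1 and R2 are in series across V1 (node 0 → node 1 → node 2), and the output A–B is taken across R2, so this is a voltage divider.
Series current: I = V1/(R1 + R2) = 10/(82 + 51) = 10/133 = 0.07519 A
V_R2 = I × R2 = V1 × R2/(R1 + R2) = 10 × 51/133 = 3.835 V

Final answer: 3.835 V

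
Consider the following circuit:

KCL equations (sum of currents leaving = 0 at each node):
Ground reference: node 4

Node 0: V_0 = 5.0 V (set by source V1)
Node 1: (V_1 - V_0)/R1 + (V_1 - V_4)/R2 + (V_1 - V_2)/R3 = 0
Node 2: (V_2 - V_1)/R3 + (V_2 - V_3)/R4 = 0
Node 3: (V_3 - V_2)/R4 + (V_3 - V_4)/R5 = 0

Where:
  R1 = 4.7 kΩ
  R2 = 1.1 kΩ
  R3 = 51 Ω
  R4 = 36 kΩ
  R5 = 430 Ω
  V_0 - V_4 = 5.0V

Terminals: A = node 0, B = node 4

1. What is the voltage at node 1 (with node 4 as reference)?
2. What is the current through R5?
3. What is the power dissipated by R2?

Nodal analysis, taking node 4 as the 0 V reference.
Source V1 fixes V_0 = 5 V.
KCL at each unknown node (sum of currents leaving = 0; resistances in Ω):
  Node 1: (V_1 - 5)/4700 + (V_1 - 0)/1100 + (V_1 - V_2)/51 = 0
  Node 2: (V_2 - V_1)/51 + (V_2 - V_3)/36000 = 0
  Node 3: (V_3 - V_2)/36000 + (V_3 - 0)/430 = 0
Collecting terms (coefficients in siemens):
  0.02073·V_1 - 0.01961·V_2 = 0.001064
  0.01964·V_2 - 0.01961·V_1 - 0.00002778·V_3 = 0
  0.002353·V_3 - 0.00002778·V_2 = 0
Solving these 3 simultaneous equations (Gaussian elimination) gives:
  V_1 = 0.9257 V, V_2 = 0.9244 V, V_3 = 0.01091 V
Part 1:
  Read off the nodal solution: V_1 = 0.9257 V
Part 2:
  I_R5 = (V_3 - V_4)/R5 = (0.01091 - 0)/430 = 0.00002537 A
  Magnitude: I_R5 = 0.00002537 A
Part 3:
  I_R2 = (V_1 - V_4)/R2 = (0.9257 - 0)/1100 = 0.0008415 A
  P_R2 = I_R2² × R2 = (0.0008415)² × 1100 = 0.0007789 W

Final answers:
1. V_1 = 0.9257 V
2. I_R5 = 2.537e-05 A
3. P_R2 = 0.0007789 W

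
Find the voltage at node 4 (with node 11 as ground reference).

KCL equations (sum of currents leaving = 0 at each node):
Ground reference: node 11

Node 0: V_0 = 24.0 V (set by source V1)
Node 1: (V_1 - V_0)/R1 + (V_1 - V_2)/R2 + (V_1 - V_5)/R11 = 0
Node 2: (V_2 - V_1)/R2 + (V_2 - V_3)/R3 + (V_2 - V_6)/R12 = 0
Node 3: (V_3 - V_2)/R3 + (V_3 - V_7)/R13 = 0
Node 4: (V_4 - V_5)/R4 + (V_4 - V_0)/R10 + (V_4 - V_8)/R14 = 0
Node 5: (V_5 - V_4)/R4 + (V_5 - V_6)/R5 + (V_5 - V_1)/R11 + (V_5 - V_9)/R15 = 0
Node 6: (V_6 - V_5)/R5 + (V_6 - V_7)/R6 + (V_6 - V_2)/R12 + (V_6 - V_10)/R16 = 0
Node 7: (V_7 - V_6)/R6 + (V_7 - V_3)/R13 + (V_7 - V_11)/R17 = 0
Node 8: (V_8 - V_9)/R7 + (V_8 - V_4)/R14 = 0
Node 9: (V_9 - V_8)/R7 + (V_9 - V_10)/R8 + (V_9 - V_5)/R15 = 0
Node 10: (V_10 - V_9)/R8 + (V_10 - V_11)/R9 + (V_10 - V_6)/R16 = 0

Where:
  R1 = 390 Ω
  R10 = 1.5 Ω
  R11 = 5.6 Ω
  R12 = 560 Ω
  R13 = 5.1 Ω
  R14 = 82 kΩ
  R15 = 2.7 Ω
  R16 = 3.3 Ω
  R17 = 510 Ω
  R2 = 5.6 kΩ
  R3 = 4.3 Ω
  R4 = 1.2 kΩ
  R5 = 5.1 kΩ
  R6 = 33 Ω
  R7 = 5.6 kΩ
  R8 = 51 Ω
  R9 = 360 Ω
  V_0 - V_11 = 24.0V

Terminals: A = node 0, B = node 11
Nodal analysis, taking node 11 as the 0 V reference.
Source V1 fixes V_0 = 24 V.
KCL at each unknown node (sum of currents leaving = 0; resistances in Ω):
  Node 1: (V_1 - 24)/390 + (V_1 - V_2)/5600 + (V_1 - V_5)/5.6 = 0
  Node 2: (V_2 - V_1)/5600 + (V_2 - V_3)/4.3 + (V_2 - V_6)/560 = 0
  Node 3: (V_3 - V_2)/4.3 + (V_3 - V_7)/5.1 = 0
  Node 4: (V_4 - V_5)/1200 + (V_4 - 24)/1.5 + (V_4 - V_8)/82000 = 0
  Node 5: (V_5 - V_4)/1200 + (V_5 - V_6)/5100 + (V_5 - V_1)/5.6 + (V_5 - V_9)/2.7 = 0
  Node 6: (V_6 - V_5)/5100 + (V_6 - V_7)/33 + (V_6 - V_2)/560 + (V_6 - V_10)/3.3 = 0
  Node 7: (V_7 - V_6)/33 + (V_7 - V_3)/5.1 + (V_7 - 0)/510 = 0
  Node 8: (V_8 - V_9)/5600 + (V_8 - V_4)/82000 = 0
  Node 9: (V_9 - V_8)/5600 + (V_9 - V_10)/51 + (V_9 - V_5)/2.7 = 0
  Node 10: (V_10 - V_9)/51 + (V_10 - 0)/360 + (V_10 - V_6)/3.3 = 0
Collecting terms (coefficients in siemens):
  0.1813·V_1 - 0.0001786·V_2 - 0.1786·V_5 = 0.06154
  0.2345·V_2 - 0.0001786·V_1 - 0.2326·V_3 - 0.001786·V_6 = 0
  0.4286·V_3 - 0.2326·V_2 - 0.1961·V_7 = 0
  0.6675·V_4 - 0.0008333·V_5 - 0.0000122·V_8 = 16
  0.55·V_5 - 0.1786·V_1 - 0.0008333·V_4 - 0.0001961·V_6 - 0.3704·V_9 = 0
  0.3353·V_6 - 0.001786·V_2 - 0.0001961·V_5 - 0.0303·V_7 - 0.303·V_10 = 0
  0.2283·V_7 - 0.1961·V_3 - 0.0303·V_6 = 0
  0.0001908·V_8 - 0.0000122·V_4 - 0.0001786·V_9 = 0
  0.3902·V_9 - 0.3704·V_5 - 0.0001786·V_8 - 0.01961·V_10 = 0
  0.3254·V_10 - 0.303·V_6 - 0.01961·V_9 = 0
Solving these 10 simultaneous equations (Gaussian elimination) gives:
  V_1 = 11.59 V, V_2 = 8.639 V, V_3 = 8.632 V, V_4 = 23.98 V
  V_5 = 11.42 V, V_6 = 9.137 V, V_7 = 8.625 V, V_8 = 12.11 V
  V_9 = 11.3 V, V_10 = 9.189 V
The requested potential is V_4 = 23.98 V.

Final answer: V_4 = 23.98 V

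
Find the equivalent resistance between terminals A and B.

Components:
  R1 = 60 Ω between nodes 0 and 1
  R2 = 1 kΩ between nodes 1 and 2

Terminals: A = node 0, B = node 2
Reduce the network between node 0 (A) and node 2 (B) by series/parallel combination:
  Rs1 = R1 + R2 (series, joined only at node 1) = 60 + 1000 = 1060 Ω
R_eq = 1.06 kΩ

Final answer: 1.06 kΩ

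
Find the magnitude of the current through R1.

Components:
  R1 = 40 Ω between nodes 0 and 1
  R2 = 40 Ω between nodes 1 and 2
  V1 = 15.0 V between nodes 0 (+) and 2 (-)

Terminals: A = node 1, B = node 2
Nodal analysis, taking node 2 as the 0 V reference.
Source V1 fixes V_0 = 15 V.
KCL at each unknown node (sum of currents leaving = 0; resistances in Ω):
  Node 1: (V_1 - 15)/40 + (V_1 - 0)/40 = 0
Collecting terms: 0.05 × V_1 = 0.375  =>  V_1 = 7.5 V
I_R1 = (V_0 - V_1)/R1 = (15 - 7.5)/40 = 0.1875 A
|I_R1| = 0.1875 A

Final answer: |I_R1| = 0.1875 A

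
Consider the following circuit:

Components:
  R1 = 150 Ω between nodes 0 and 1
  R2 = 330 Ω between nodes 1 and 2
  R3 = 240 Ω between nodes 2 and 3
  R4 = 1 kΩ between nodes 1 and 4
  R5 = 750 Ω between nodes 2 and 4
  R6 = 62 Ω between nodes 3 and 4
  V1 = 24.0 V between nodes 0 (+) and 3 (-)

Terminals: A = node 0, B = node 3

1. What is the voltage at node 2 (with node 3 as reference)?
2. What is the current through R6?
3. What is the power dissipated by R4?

Nodal analysis, taking node 3 as the 0 V reference.
Source V1 fixes V_0 = 24 V.
KCL at each unknown node (sum of currents leaving = 0; resistances in Ω):
  Node 1: (V_1 - 24)/150 + (V_1 - V_2)/330 + (V_1 - V_4)/1000 = 0
  Node 2: (V_2 - V_1)/330 + (V_2 - 0)/240 + (V_2 - V_4)/750 = 0
  Node 4: (V_4 - V_1)/1000 + (V_4 - V_2)/750 + (V_4 - 0)/62 = 0
Collecting terms (coefficients in siemens):
  0.0107·V_1 - 0.00303·V_2 - 0.001·V_4 = 0.16
  0.00853·V_2 - 0.00303·V_1 - 0.001333·V_4 = 0
  0.01846·V_4 - 0.001·V_1 - 0.001333·V_2 = 0
Solving these 3 simultaneous equations (Gaussian elimination) gives:
  V_1 = 16.84 V, V_2 = 6.195 V, V_4 = 1.359 V
Part 1:
  Read off the nodal solution: V_2 = 6.195 V
Part 2:
  I_R6 = (V_3 - V_4)/R6 = (0 - 1.359)/62 = -0.02193 A
  Magnitude: I_R6 = 0.02193 A
Part 3:
  I_R4 = (V_1 - V_4)/R4 = (16.84 - 1.359)/1000 = 0.01548 A
  P_R4 = I_R4² × R4 = (0.01548)² × 1000 = 0.2396 W

Final answers:
1. V_2 = 6.195 V
2. I_R6 = 0.02193 A
3. P_R4 = 0.2396 W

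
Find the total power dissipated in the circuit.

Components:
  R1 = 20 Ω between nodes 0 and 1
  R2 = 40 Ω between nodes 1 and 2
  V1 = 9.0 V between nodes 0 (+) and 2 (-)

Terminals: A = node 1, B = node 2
Nodal analysis, taking node 2 as the 0 V reference.
Source V1 fixes V_0 = 9 V.
KCL at each unknown node (sum of currents leaving = 0; resistances in Ω):
  Node 1: (V_1 - 9)/20 + (V_1 - 0)/40 = 0
Collecting terms: 0.075 × V_1 = 0.45  =>  V_1 = 6 V
Power in each resistor, P = (ΔV)²/R:
  P_R1 = (9 - 6)²/20 = 0.45 W
  P_R2 = (6 - 0)²/40 = 0.9 W
P_total = P_R1 + P_R2 = 1.35 W

Final answer: 1.35 W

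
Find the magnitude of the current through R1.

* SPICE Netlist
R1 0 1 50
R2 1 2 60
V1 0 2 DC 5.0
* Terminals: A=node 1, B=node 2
Nodal analysis, taking node 2 as the 0 V reference.
Source V1 fixes V_0 = 5 V.
KCL at each unknown node (sum of currents leaving = 0; resistances in Ω):
  Node 1: (V_1 - 5)/50 + (V_1 - 0)/60 = 0
Collecting terms: 0.03667 × V_1 = 0.1  =>  V_1 = 2.727 V
I_R1 = (V_0 - V_1)/R1 = (5 - 2.727)/50 = 0.04545 A
|I_R1| = 0.04545 A

Final answer: |I_R1| = 0.04545 A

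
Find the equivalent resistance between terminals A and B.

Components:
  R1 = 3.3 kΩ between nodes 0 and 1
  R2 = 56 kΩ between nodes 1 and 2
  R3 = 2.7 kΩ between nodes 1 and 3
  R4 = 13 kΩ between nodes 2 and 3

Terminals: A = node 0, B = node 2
Reduce the network between node 0 (A) and node 2 (B) by series/parallel combination:
  Rs1 = R3 + R4 (series, joined only at node 3) = 2700 + 13000 = 15700 Ω
  Rp1 = R2 ‖ Rs1 (parallel, both between nodes 1 and 2) = 1/(1/56000 + 1/15700) = 12260 Ω
  Rs2 = R1 + Rp1 (series, joined only at node 1) = 3300 + 12260 = 15560 Ω
R_eq = 15.56 kΩ

Final answer: 15.56 kΩ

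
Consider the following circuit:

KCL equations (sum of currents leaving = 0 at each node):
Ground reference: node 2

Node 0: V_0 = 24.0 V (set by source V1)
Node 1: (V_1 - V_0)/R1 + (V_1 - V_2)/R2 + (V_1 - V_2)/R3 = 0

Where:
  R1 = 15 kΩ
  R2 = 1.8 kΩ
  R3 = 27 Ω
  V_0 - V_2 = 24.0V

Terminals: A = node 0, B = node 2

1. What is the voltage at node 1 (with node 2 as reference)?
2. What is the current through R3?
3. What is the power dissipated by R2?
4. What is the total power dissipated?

Nodal analysis, taking node 2 as the 0 V reference.
Source V1 fixes V_0 = 24 V.
KCL at each unknown node (sum of currents leaving = 0; resistances in Ω):
  Node 1: (V_1 - 24)/15000 + (V_1 - 0)/1800 + (V_1 - 0)/27 = 0
Collecting terms: 0.03766 × V_1 = 0.0016  =>  V_1 = 0.04249 V
Part 1:
  Read off the nodal solution: V_1 = 0.04249 V
Part 2:
  I_R3 = (V_1 - V_2)/R3 = (0.04249 - 0)/27 = 0.001574 A
  Magnitude: I_R3 = 0.001574 A
Part 3:
  I_R2 = (V_1 - V_2)/R2 = (0.04249 - 0)/1800 = 0.0000236 A
  P_R2 = I_R2² × R2 = (0.0000236)² × 1800 = 0.000001003 W
Part 4:
  Power in each resistor, P = (ΔV)²/R:
    P_R1 = (24 - 0.04249)²/15000 = 0.03826 W
    P_R2 = (0.04249 - 0)²/1800 = 0.000001003 W
    P_R3 = (0.04249 - 0)²/27 = 0.00006685 W
  P_total = P_R1 + P_R2 + P_R3 = 0.03833 W

Final answers:
1. V_1 = 0.04249 V
2. I_R3 = 0.001574 A
3. P_R2 = 1.003e-06 W
4. P_total = 0.03833 W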